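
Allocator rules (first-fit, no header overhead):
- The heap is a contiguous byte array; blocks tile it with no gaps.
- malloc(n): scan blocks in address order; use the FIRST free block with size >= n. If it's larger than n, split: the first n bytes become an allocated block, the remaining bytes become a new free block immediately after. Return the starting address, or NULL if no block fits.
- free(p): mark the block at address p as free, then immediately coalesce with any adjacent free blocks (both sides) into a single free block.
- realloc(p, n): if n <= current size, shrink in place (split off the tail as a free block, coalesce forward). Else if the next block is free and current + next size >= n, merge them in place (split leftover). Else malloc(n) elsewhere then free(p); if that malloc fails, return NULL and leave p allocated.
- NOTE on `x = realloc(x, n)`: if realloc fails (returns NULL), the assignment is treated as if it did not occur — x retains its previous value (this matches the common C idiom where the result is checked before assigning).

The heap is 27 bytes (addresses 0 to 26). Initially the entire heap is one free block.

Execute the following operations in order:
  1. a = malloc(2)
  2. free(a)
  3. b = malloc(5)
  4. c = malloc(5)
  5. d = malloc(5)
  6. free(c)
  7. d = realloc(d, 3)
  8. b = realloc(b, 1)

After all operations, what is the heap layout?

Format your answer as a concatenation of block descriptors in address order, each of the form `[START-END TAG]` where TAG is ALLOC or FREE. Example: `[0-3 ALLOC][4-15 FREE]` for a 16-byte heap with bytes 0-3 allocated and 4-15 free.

Answer: [0-0 ALLOC][1-9 FREE][10-12 ALLOC][13-26 FREE]

Derivation:
Op 1: a = malloc(2) -> a = 0; heap: [0-1 ALLOC][2-26 FREE]
Op 2: free(a) -> (freed a); heap: [0-26 FREE]
Op 3: b = malloc(5) -> b = 0; heap: [0-4 ALLOC][5-26 FREE]
Op 4: c = malloc(5) -> c = 5; heap: [0-4 ALLOC][5-9 ALLOC][10-26 FREE]
Op 5: d = malloc(5) -> d = 10; heap: [0-4 ALLOC][5-9 ALLOC][10-14 ALLOC][15-26 FREE]
Op 6: free(c) -> (freed c); heap: [0-4 ALLOC][5-9 FREE][10-14 ALLOC][15-26 FREE]
Op 7: d = realloc(d, 3) -> d = 10; heap: [0-4 ALLOC][5-9 FREE][10-12 ALLOC][13-26 FREE]
Op 8: b = realloc(b, 1) -> b = 0; heap: [0-0 ALLOC][1-9 FREE][10-12 ALLOC][13-26 FREE]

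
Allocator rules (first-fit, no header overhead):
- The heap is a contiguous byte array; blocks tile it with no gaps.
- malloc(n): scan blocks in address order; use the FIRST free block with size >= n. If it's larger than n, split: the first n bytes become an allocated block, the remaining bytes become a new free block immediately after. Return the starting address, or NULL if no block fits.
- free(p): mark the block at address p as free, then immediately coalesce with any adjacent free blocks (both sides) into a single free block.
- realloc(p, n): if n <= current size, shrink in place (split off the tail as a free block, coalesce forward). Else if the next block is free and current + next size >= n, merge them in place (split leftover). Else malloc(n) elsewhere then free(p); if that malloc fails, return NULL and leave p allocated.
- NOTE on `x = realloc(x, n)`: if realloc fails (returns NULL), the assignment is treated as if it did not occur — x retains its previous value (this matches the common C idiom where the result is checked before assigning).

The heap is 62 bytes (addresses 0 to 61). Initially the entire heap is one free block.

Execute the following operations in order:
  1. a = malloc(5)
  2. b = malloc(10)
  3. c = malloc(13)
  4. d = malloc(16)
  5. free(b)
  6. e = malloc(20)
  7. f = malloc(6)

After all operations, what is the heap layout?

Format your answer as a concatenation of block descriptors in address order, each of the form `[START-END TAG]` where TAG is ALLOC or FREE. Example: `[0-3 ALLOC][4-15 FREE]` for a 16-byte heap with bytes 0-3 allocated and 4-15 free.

Answer: [0-4 ALLOC][5-10 ALLOC][11-14 FREE][15-27 ALLOC][28-43 ALLOC][44-61 FREE]

Derivation:
Op 1: a = malloc(5) -> a = 0; heap: [0-4 ALLOC][5-61 FREE]
Op 2: b = malloc(10) -> b = 5; heap: [0-4 ALLOC][5-14 ALLOC][15-61 FREE]
Op 3: c = malloc(13) -> c = 15; heap: [0-4 ALLOC][5-14 ALLOC][15-27 ALLOC][28-61 FREE]
Op 4: d = malloc(16) -> d = 28; heap: [0-4 ALLOC][5-14 ALLOC][15-27 ALLOC][28-43 ALLOC][44-61 FREE]
Op 5: free(b) -> (freed b); heap: [0-4 ALLOC][5-14 FREE][15-27 ALLOC][28-43 ALLOC][44-61 FREE]
Op 6: e = malloc(20) -> e = NULL; heap: [0-4 ALLOC][5-14 FREE][15-27 ALLOC][28-43 ALLOC][44-61 FREE]
Op 7: f = malloc(6) -> f = 5; heap: [0-4 ALLOC][5-10 ALLOC][11-14 FREE][15-27 ALLOC][28-43 ALLOC][44-61 FREE]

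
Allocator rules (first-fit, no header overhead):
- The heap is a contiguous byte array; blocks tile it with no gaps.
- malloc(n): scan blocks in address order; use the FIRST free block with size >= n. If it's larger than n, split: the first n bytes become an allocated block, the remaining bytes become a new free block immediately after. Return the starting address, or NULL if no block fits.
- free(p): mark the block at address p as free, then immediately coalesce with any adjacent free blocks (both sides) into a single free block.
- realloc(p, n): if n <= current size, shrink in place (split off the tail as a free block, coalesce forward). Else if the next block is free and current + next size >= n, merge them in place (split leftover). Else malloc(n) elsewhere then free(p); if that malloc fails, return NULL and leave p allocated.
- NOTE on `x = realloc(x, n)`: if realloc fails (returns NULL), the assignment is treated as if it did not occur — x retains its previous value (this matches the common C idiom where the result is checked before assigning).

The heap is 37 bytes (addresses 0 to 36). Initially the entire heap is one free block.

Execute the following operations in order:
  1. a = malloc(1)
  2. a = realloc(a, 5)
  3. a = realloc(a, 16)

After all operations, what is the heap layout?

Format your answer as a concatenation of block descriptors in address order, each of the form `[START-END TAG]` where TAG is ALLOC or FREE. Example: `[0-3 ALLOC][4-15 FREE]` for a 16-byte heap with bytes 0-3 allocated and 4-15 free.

Answer: [0-15 ALLOC][16-36 FREE]

Derivation:
Op 1: a = malloc(1) -> a = 0; heap: [0-0 ALLOC][1-36 FREE]
Op 2: a = realloc(a, 5) -> a = 0; heap: [0-4 ALLOC][5-36 FREE]
Op 3: a = realloc(a, 16) -> a = 0; heap: [0-15 ALLOC][16-36 FREE]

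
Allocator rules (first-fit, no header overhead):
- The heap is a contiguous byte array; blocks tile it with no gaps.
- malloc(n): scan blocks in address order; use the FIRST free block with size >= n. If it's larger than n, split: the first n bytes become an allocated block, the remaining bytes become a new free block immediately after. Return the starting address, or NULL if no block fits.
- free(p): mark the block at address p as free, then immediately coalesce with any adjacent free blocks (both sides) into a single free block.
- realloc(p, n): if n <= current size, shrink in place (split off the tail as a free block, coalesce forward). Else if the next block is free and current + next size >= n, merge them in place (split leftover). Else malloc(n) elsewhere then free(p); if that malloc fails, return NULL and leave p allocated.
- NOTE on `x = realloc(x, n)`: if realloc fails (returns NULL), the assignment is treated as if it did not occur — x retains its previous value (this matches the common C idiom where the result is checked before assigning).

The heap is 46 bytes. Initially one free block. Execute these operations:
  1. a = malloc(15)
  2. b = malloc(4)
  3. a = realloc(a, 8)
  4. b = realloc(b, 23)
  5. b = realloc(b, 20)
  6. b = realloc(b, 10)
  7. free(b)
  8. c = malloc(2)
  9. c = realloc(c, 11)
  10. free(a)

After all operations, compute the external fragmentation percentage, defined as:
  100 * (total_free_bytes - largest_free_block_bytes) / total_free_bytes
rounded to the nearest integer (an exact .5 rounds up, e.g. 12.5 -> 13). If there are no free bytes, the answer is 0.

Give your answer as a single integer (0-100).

Op 1: a = malloc(15) -> a = 0; heap: [0-14 ALLOC][15-45 FREE]
Op 2: b = malloc(4) -> b = 15; heap: [0-14 ALLOC][15-18 ALLOC][19-45 FREE]
Op 3: a = realloc(a, 8) -> a = 0; heap: [0-7 ALLOC][8-14 FREE][15-18 ALLOC][19-45 FREE]
Op 4: b = realloc(b, 23) -> b = 15; heap: [0-7 ALLOC][8-14 FREE][15-37 ALLOC][38-45 FREE]
Op 5: b = realloc(b, 20) -> b = 15; heap: [0-7 ALLOC][8-14 FREE][15-34 ALLOC][35-45 FREE]
Op 6: b = realloc(b, 10) -> b = 15; heap: [0-7 ALLOC][8-14 FREE][15-24 ALLOC][25-45 FREE]
Op 7: free(b) -> (freed b); heap: [0-7 ALLOC][8-45 FREE]
Op 8: c = malloc(2) -> c = 8; heap: [0-7 ALLOC][8-9 ALLOC][10-45 FREE]
Op 9: c = realloc(c, 11) -> c = 8; heap: [0-7 ALLOC][8-18 ALLOC][19-45 FREE]
Op 10: free(a) -> (freed a); heap: [0-7 FREE][8-18 ALLOC][19-45 FREE]
Free blocks: [8 27] total_free=35 largest=27 -> 100*(35-27)/35 = 800/35 ≈ 22.857 -> rounds to 23

Answer: 23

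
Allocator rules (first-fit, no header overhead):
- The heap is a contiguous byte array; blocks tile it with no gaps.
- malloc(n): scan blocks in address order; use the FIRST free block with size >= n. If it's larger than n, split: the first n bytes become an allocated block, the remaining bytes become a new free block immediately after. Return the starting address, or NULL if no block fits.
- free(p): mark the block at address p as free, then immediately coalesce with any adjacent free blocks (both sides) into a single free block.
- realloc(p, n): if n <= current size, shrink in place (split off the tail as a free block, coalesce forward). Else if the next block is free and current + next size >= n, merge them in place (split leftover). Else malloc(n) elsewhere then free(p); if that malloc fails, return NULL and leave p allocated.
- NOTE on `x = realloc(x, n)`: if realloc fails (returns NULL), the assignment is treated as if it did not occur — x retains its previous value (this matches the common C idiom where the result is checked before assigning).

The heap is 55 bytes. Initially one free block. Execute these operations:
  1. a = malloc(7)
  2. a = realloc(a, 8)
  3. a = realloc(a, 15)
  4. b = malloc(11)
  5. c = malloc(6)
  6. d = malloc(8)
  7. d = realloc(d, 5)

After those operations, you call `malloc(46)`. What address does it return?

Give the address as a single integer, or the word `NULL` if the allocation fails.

Answer: NULL

Derivation:
Op 1: a = malloc(7) -> a = 0; heap: [0-6 ALLOC][7-54 FREE]
Op 2: a = realloc(a, 8) -> a = 0; heap: [0-7 ALLOC][8-54 FREE]
Op 3: a = realloc(a, 15) -> a = 0; heap: [0-14 ALLOC][15-54 FREE]
Op 4: b = malloc(11) -> b = 15; heap: [0-14 ALLOC][15-25 ALLOC][26-54 FREE]
Op 5: c = malloc(6) -> c = 26; heap: [0-14 ALLOC][15-25 ALLOC][26-31 ALLOC][32-54 FREE]
Op 6: d = malloc(8) -> d = 32; heap: [0-14 ALLOC][15-25 ALLOC][26-31 ALLOC][32-39 ALLOC][40-54 FREE]
Op 7: d = realloc(d, 5) -> d = 32; heap: [0-14 ALLOC][15-25 ALLOC][26-31 ALLOC][32-36 ALLOC][37-54 FREE]
malloc(46): first-fit scan over [0-14 ALLOC][15-25 ALLOC][26-31 ALLOC][32-36 ALLOC][37-54 FREE] -> NULL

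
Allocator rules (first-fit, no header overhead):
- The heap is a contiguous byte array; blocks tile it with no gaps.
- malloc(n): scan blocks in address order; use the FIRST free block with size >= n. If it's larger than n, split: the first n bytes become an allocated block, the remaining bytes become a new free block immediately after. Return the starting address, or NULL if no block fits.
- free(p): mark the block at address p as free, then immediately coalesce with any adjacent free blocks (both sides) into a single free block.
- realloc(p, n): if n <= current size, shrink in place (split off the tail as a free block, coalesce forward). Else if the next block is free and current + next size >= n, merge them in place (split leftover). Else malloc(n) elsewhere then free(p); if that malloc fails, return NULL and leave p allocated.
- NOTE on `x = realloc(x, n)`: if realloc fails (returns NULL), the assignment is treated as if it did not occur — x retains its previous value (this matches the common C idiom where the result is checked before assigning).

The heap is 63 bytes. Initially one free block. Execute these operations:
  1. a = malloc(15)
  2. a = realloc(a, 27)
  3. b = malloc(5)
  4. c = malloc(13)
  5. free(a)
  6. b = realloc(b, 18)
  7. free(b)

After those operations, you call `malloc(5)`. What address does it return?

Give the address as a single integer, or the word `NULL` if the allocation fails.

Op 1: a = malloc(15) -> a = 0; heap: [0-14 ALLOC][15-62 FREE]
Op 2: a = realloc(a, 27) -> a = 0; heap: [0-26 ALLOC][27-62 FREE]
Op 3: b = malloc(5) -> b = 27; heap: [0-26 ALLOC][27-31 ALLOC][32-62 FREE]
Op 4: c = malloc(13) -> c = 32; heap: [0-26 ALLOC][27-31 ALLOC][32-44 ALLOC][45-62 FREE]
Op 5: free(a) -> (freed a); heap: [0-26 FREE][27-31 ALLOC][32-44 ALLOC][45-62 FREE]
Op 6: b = realloc(b, 18) -> b = 0; heap: [0-17 ALLOC][18-31 FREE][32-44 ALLOC][45-62 FREE]
Op 7: free(b) -> (freed b); heap: [0-31 FREE][32-44 ALLOC][45-62 FREE]
malloc(5): first-fit scan over [0-31 FREE][32-44 ALLOC][45-62 FREE] -> 0

Answer: 0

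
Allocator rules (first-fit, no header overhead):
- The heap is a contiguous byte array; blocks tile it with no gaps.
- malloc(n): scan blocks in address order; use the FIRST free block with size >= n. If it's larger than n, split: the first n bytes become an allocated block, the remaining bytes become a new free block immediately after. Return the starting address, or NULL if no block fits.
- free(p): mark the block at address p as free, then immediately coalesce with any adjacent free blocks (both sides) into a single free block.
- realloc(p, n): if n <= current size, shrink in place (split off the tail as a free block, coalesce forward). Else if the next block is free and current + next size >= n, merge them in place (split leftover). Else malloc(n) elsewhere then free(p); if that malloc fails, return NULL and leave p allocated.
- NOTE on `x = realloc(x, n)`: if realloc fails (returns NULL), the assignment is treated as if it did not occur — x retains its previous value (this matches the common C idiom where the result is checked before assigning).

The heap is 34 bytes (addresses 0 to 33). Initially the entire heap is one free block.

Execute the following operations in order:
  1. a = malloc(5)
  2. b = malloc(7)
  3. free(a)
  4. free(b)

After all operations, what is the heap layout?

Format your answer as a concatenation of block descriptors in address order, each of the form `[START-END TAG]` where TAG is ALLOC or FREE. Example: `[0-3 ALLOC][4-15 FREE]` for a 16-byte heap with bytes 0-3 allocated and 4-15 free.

Answer: [0-33 FREE]

Derivation:
Op 1: a = malloc(5) -> a = 0; heap: [0-4 ALLOC][5-33 FREE]
Op 2: b = malloc(7) -> b = 5; heap: [0-4 ALLOC][5-11 ALLOC][12-33 FREE]
Op 3: free(a) -> (freed a); heap: [0-4 FREE][5-11 ALLOC][12-33 FREE]
Op 4: free(b) -> (freed b); heap: [0-33 FREE]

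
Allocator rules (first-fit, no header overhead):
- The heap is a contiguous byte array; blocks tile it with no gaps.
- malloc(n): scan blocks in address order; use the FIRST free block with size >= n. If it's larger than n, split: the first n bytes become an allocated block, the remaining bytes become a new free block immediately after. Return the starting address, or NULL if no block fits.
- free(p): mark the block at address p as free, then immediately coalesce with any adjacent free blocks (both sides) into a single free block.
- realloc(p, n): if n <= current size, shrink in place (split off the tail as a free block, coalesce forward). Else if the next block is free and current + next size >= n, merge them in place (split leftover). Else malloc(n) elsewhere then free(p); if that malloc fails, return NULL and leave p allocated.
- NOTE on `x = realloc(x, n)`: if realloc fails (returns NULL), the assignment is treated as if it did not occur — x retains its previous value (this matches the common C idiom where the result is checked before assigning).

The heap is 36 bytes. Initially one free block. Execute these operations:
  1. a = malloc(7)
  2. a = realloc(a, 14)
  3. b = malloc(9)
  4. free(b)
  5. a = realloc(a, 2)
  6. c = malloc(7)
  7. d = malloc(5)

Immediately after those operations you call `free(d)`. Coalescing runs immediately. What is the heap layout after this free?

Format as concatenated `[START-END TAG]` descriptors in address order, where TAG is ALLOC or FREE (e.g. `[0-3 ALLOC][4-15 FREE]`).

Op 1: a = malloc(7) -> a = 0; heap: [0-6 ALLOC][7-35 FREE]
Op 2: a = realloc(a, 14) -> a = 0; heap: [0-13 ALLOC][14-35 FREE]
Op 3: b = malloc(9) -> b = 14; heap: [0-13 ALLOC][14-22 ALLOC][23-35 FREE]
Op 4: free(b) -> (freed b); heap: [0-13 ALLOC][14-35 FREE]
Op 5: a = realloc(a, 2) -> a = 0; heap: [0-1 ALLOC][2-35 FREE]
Op 6: c = malloc(7) -> c = 2; heap: [0-1 ALLOC][2-8 ALLOC][9-35 FREE]
Op 7: d = malloc(5) -> d = 9; heap: [0-1 ALLOC][2-8 ALLOC][9-13 ALLOC][14-35 FREE]
free(d): d = 9 -> block [9-13 ALLOC]; mark free, coalesce with adjacent free neighbors -> [0-1 ALLOC][2-8 ALLOC][9-35 FREE]

Answer: [0-1 ALLOC][2-8 ALLOC][9-35 FREE]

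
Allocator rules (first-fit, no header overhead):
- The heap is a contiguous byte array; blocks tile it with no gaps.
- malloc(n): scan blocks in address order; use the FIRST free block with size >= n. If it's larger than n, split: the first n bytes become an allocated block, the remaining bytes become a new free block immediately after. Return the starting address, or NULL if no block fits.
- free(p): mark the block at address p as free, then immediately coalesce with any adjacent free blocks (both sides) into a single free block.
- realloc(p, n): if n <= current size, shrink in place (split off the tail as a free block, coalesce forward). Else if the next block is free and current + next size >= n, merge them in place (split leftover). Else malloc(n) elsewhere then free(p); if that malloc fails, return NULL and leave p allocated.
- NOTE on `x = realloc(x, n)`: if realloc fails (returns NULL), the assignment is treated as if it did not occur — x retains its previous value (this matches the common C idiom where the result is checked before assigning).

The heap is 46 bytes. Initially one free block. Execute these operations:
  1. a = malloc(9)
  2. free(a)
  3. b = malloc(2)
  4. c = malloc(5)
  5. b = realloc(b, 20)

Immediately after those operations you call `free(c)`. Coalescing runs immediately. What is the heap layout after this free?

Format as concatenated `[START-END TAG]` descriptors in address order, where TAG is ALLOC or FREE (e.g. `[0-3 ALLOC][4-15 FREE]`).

Answer: [0-6 FREE][7-26 ALLOC][27-45 FREE]

Derivation:
Op 1: a = malloc(9) -> a = 0; heap: [0-8 ALLOC][9-45 FREE]
Op 2: free(a) -> (freed a); heap: [0-45 FREE]
Op 3: b = malloc(2) -> b = 0; heap: [0-1 ALLOC][2-45 FREE]
Op 4: c = malloc(5) -> c = 2; heap: [0-1 ALLOC][2-6 ALLOC][7-45 FREE]
Op 5: b = realloc(b, 20) -> b = 7; heap: [0-1 FREE][2-6 ALLOC][7-26 ALLOC][27-45 FREE]
free(c): c = 2 -> block [2-6 ALLOC]; mark free, coalesce with adjacent free neighbors -> [0-6 FREE][7-26 ALLOC][27-45 FREE]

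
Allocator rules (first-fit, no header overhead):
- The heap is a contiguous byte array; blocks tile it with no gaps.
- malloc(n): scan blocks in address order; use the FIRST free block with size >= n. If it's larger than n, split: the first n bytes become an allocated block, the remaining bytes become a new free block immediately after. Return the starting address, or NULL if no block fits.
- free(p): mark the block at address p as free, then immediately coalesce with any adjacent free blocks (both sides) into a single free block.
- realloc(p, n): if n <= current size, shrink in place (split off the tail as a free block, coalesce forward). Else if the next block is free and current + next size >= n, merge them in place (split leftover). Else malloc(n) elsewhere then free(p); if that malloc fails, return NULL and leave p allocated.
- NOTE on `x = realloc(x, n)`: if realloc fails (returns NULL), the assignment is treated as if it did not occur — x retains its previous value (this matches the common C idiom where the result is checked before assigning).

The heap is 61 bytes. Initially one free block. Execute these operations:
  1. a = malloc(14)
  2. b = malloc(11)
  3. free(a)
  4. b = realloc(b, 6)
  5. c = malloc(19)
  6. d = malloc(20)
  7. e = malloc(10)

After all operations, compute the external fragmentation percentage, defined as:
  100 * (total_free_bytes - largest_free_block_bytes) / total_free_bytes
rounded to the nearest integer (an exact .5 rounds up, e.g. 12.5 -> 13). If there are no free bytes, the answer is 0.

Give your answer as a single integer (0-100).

Answer: 33

Derivation:
Op 1: a = malloc(14) -> a = 0; heap: [0-13 ALLOC][14-60 FREE]
Op 2: b = malloc(11) -> b = 14; heap: [0-13 ALLOC][14-24 ALLOC][25-60 FREE]
Op 3: free(a) -> (freed a); heap: [0-13 FREE][14-24 ALLOC][25-60 FREE]
Op 4: b = realloc(b, 6) -> b = 14; heap: [0-13 FREE][14-19 ALLOC][20-60 FREE]
Op 5: c = malloc(19) -> c = 20; heap: [0-13 FREE][14-19 ALLOC][20-38 ALLOC][39-60 FREE]
Op 6: d = malloc(20) -> d = 39; heap: [0-13 FREE][14-19 ALLOC][20-38 ALLOC][39-58 ALLOC][59-60 FREE]
Op 7: e = malloc(10) -> e = 0; heap: [0-9 ALLOC][10-13 FREE][14-19 ALLOC][20-38 ALLOC][39-58 ALLOC][59-60 FREE]
Free blocks: [4 2] total_free=6 largest=4 -> 100*(6-4)/6 = 200/6 ≈ 33.333 -> rounds to 33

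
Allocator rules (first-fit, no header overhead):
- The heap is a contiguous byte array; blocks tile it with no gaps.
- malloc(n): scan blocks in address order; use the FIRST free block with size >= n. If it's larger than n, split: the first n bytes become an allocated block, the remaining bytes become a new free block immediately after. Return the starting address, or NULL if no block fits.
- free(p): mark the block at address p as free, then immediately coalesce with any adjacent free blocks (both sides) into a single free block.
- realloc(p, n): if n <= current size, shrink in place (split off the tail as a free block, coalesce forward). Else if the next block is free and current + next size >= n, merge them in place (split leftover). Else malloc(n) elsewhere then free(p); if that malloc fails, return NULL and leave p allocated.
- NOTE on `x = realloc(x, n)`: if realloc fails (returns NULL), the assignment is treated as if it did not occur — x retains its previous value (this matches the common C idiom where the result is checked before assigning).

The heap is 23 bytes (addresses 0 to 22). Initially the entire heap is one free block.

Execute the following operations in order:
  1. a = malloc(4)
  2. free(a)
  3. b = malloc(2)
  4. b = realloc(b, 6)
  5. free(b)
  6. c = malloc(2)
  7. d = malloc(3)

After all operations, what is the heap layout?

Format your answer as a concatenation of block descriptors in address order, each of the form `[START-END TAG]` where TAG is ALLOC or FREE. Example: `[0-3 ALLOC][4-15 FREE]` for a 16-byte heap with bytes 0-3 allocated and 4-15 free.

Op 1: a = malloc(4) -> a = 0; heap: [0-3 ALLOC][4-22 FREE]
Op 2: free(a) -> (freed a); heap: [0-22 FREE]
Op 3: b = malloc(2) -> b = 0; heap: [0-1 ALLOC][2-22 FREE]
Op 4: b = realloc(b, 6) -> b = 0; heap: [0-5 ALLOC][6-22 FREE]
Op 5: free(b) -> (freed b); heap: [0-22 FREE]
Op 6: c = malloc(2) -> c = 0; heap: [0-1 ALLOC][2-22 FREE]
Op 7: d = malloc(3) -> d = 2; heap: [0-1 ALLOC][2-4 ALLOC][5-22 FREE]

Answer: [0-1 ALLOC][2-4 ALLOC][5-22 FREE]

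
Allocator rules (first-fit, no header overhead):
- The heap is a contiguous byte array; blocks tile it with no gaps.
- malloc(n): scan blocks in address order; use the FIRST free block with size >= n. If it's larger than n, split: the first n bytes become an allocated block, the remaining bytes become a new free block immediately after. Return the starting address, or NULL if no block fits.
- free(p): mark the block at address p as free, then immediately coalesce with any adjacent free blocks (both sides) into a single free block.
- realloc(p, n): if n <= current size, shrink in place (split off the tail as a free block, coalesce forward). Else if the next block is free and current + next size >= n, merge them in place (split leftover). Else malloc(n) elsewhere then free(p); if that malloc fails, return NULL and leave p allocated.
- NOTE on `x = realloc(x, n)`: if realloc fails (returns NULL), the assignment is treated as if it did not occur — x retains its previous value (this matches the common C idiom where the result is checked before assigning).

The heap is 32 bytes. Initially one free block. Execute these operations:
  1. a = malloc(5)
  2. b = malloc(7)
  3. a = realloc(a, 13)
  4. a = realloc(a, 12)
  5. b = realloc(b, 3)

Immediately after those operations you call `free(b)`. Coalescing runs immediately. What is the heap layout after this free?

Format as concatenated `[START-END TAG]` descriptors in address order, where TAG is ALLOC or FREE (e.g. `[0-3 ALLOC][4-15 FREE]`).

Op 1: a = malloc(5) -> a = 0; heap: [0-4 ALLOC][5-31 FREE]
Op 2: b = malloc(7) -> b = 5; heap: [0-4 ALLOC][5-11 ALLOC][12-31 FREE]
Op 3: a = realloc(a, 13) -> a = 12; heap: [0-4 FREE][5-11 ALLOC][12-24 ALLOC][25-31 FREE]
Op 4: a = realloc(a, 12) -> a = 12; heap: [0-4 FREE][5-11 ALLOC][12-23 ALLOC][24-31 FREE]
Op 5: b = realloc(b, 3) -> b = 5; heap: [0-4 FREE][5-7 ALLOC][8-11 FREE][12-23 ALLOC][24-31 FREE]
free(b): b = 5 -> block [5-7 ALLOC]; mark free, coalesce with adjacent free neighbors -> [0-11 FREE][12-23 ALLOC][24-31 FREE]

Answer: [0-11 FREE][12-23 ALLOC][24-31 FREE]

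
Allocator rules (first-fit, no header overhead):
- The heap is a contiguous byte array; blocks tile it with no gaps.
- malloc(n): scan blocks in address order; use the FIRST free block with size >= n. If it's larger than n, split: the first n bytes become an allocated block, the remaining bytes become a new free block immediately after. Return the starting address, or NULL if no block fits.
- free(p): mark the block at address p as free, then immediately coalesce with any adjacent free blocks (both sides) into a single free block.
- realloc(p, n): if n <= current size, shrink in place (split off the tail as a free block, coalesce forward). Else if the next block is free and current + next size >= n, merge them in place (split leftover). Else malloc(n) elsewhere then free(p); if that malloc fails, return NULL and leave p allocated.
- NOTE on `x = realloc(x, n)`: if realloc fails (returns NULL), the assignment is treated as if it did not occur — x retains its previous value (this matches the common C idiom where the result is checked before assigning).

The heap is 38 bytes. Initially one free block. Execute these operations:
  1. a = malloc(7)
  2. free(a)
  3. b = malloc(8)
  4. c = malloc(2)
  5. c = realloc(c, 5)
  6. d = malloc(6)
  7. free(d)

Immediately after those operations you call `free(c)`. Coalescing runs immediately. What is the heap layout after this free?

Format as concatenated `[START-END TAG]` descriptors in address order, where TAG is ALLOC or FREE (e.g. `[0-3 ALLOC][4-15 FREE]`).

Answer: [0-7 ALLOC][8-37 FREE]

Derivation:
Op 1: a = malloc(7) -> a = 0; heap: [0-6 ALLOC][7-37 FREE]
Op 2: free(a) -> (freed a); heap: [0-37 FREE]
Op 3: b = malloc(8) -> b = 0; heap: [0-7 ALLOC][8-37 FREE]
Op 4: c = malloc(2) -> c = 8; heap: [0-7 ALLOC][8-9 ALLOC][10-37 FREE]
Op 5: c = realloc(c, 5) -> c = 8; heap: [0-7 ALLOC][8-12 ALLOC][13-37 FREE]
Op 6: d = malloc(6) -> d = 13; heap: [0-7 ALLOC][8-12 ALLOC][13-18 ALLOC][19-37 FREE]
Op 7: free(d) -> (freed d); heap: [0-7 ALLOC][8-12 ALLOC][13-37 FREE]
free(c): c = 8 -> block [8-12 ALLOC]; mark free, coalesce with adjacent free neighbors -> [0-7 ALLOC][8-37 FREE]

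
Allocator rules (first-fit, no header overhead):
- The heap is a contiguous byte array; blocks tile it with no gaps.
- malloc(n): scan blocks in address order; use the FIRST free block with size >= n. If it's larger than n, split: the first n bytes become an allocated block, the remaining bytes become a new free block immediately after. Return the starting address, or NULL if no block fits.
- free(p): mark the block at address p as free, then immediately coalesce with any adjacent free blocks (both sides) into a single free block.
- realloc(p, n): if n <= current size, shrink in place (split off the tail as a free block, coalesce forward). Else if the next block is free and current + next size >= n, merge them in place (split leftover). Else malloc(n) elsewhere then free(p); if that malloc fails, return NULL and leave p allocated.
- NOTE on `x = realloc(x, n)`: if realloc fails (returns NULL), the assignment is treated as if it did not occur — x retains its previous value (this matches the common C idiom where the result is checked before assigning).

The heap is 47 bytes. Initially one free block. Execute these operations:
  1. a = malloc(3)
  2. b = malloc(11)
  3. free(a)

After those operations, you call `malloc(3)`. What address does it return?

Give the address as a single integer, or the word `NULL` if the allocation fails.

Answer: 0

Derivation:
Op 1: a = malloc(3) -> a = 0; heap: [0-2 ALLOC][3-46 FREE]
Op 2: b = malloc(11) -> b = 3; heap: [0-2 ALLOC][3-13 ALLOC][14-46 FREE]
Op 3: free(a) -> (freed a); heap: [0-2 FREE][3-13 ALLOC][14-46 FREE]
malloc(3): first-fit scan over [0-2 FREE][3-13 ALLOC][14-46 FREE] -> 0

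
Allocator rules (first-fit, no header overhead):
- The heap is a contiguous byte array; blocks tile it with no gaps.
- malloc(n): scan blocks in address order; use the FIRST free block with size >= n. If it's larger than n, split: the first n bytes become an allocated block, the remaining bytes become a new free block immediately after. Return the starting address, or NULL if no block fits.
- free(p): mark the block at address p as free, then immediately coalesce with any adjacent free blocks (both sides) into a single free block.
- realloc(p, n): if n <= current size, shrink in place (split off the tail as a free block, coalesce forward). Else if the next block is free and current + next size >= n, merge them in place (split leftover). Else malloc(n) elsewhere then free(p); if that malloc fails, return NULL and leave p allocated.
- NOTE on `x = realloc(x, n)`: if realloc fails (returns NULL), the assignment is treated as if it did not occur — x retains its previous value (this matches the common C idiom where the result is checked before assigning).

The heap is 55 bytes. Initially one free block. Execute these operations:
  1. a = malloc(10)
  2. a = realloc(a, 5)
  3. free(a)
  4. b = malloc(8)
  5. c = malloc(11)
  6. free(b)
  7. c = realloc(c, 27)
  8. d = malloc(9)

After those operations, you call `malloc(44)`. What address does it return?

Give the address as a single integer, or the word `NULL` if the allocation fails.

Answer: NULL

Derivation:
Op 1: a = malloc(10) -> a = 0; heap: [0-9 ALLOC][10-54 FREE]
Op 2: a = realloc(a, 5) -> a = 0; heap: [0-4 ALLOC][5-54 FREE]
Op 3: free(a) -> (freed a); heap: [0-54 FREE]
Op 4: b = malloc(8) -> b = 0; heap: [0-7 ALLOC][8-54 FREE]
Op 5: c = malloc(11) -> c = 8; heap: [0-7 ALLOC][8-18 ALLOC][19-54 FREE]
Op 6: free(b) -> (freed b); heap: [0-7 FREE][8-18 ALLOC][19-54 FREE]
Op 7: c = realloc(c, 27) -> c = 8; heap: [0-7 FREE][8-34 ALLOC][35-54 FREE]
Op 8: d = malloc(9) -> d = 35; heap: [0-7 FREE][8-34 ALLOC][35-43 ALLOC][44-54 FREE]
malloc(44): first-fit scan over [0-7 FREE][8-34 ALLOC][35-43 ALLOC][44-54 FREE] -> NULL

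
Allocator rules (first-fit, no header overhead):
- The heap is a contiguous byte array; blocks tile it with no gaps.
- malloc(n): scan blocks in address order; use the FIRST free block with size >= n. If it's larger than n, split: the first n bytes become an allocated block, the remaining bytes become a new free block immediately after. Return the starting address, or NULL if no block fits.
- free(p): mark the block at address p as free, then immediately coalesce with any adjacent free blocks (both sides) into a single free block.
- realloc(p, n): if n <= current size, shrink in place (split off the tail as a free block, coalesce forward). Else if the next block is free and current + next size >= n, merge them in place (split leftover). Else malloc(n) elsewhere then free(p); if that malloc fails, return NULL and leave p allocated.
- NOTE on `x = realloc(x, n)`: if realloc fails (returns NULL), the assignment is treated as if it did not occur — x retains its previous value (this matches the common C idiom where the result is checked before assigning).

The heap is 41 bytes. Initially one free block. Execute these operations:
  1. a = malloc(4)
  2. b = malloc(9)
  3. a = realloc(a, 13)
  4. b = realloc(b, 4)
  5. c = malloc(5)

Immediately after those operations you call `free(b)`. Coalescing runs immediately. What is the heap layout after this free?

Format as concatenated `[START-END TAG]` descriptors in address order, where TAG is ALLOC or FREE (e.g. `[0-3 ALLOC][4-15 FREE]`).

Op 1: a = malloc(4) -> a = 0; heap: [0-3 ALLOC][4-40 FREE]
Op 2: b = malloc(9) -> b = 4; heap: [0-3 ALLOC][4-12 ALLOC][13-40 FREE]
Op 3: a = realloc(a, 13) -> a = 13; heap: [0-3 FREE][4-12 ALLOC][13-25 ALLOC][26-40 FREE]
Op 4: b = realloc(b, 4) -> b = 4; heap: [0-3 FREE][4-7 ALLOC][8-12 FREE][13-25 ALLOC][26-40 FREE]
Op 5: c = malloc(5) -> c = 8; heap: [0-3 FREE][4-7 ALLOC][8-12 ALLOC][13-25 ALLOC][26-40 FREE]
free(b): b = 4 -> block [4-7 ALLOC]; mark free, coalesce with adjacent free neighbors -> [0-7 FREE][8-12 ALLOC][13-25 ALLOC][26-40 FREE]

Answer: [0-7 FREE][8-12 ALLOC][13-25 ALLOC][26-40 FREE]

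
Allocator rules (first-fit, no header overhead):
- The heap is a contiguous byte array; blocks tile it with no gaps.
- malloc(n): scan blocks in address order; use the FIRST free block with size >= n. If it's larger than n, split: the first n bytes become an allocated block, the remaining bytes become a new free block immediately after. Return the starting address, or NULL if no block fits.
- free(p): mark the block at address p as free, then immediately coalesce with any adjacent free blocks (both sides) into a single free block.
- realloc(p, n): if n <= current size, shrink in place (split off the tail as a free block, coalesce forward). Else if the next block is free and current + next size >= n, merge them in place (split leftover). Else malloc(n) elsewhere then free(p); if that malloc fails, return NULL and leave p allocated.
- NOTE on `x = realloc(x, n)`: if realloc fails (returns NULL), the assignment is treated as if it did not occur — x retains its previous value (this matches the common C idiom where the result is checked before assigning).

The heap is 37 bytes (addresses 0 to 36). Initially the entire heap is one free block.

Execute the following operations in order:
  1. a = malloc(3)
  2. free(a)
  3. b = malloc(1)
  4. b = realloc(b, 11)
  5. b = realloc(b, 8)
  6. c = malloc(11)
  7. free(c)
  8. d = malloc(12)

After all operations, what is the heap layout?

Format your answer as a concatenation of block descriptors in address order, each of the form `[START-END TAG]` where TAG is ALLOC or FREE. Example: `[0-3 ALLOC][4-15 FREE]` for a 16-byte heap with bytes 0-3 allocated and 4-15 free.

Op 1: a = malloc(3) -> a = 0; heap: [0-2 ALLOC][3-36 FREE]
Op 2: free(a) -> (freed a); heap: [0-36 FREE]
Op 3: b = malloc(1) -> b = 0; heap: [0-0 ALLOC][1-36 FREE]
Op 4: b = realloc(b, 11) -> b = 0; heap: [0-10 ALLOC][11-36 FREE]
Op 5: b = realloc(b, 8) -> b = 0; heap: [0-7 ALLOC][8-36 FREE]
Op 6: c = malloc(11) -> c = 8; heap: [0-7 ALLOC][8-18 ALLOC][19-36 FREE]
Op 7: free(c) -> (freed c); heap: [0-7 ALLOC][8-36 FREE]
Op 8: d = malloc(12) -> d = 8; heap: [0-7 ALLOC][8-19 ALLOC][20-36 FREE]

Answer: [0-7 ALLOC][8-19 ALLOC][20-36 FREE]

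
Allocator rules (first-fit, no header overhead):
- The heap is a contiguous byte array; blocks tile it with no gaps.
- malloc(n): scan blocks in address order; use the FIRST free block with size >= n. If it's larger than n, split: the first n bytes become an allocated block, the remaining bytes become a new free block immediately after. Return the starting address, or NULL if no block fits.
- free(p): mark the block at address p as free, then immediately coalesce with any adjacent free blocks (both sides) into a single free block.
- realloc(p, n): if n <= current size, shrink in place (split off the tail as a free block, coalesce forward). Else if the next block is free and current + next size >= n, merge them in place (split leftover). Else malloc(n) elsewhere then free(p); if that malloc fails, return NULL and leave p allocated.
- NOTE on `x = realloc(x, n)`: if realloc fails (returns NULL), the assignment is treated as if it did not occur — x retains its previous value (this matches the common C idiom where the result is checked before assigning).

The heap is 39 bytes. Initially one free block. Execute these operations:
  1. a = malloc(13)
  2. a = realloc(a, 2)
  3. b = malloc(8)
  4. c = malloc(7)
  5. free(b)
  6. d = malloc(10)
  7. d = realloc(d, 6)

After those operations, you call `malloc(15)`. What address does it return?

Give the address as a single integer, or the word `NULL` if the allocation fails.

Op 1: a = malloc(13) -> a = 0; heap: [0-12 ALLOC][13-38 FREE]
Op 2: a = realloc(a, 2) -> a = 0; heap: [0-1 ALLOC][2-38 FREE]
Op 3: b = malloc(8) -> b = 2; heap: [0-1 ALLOC][2-9 ALLOC][10-38 FREE]
Op 4: c = malloc(7) -> c = 10; heap: [0-1 ALLOC][2-9 ALLOC][10-16 ALLOC][17-38 FREE]
Op 5: free(b) -> (freed b); heap: [0-1 ALLOC][2-9 FREE][10-16 ALLOC][17-38 FREE]
Op 6: d = malloc(10) -> d = 17; heap: [0-1 ALLOC][2-9 FREE][10-16 ALLOC][17-26 ALLOC][27-38 FREE]
Op 7: d = realloc(d, 6) -> d = 17; heap: [0-1 ALLOC][2-9 FREE][10-16 ALLOC][17-22 ALLOC][23-38 FREE]
malloc(15): first-fit scan over [0-1 ALLOC][2-9 FREE][10-16 ALLOC][17-22 ALLOC][23-38 FREE] -> 23

Answer: 23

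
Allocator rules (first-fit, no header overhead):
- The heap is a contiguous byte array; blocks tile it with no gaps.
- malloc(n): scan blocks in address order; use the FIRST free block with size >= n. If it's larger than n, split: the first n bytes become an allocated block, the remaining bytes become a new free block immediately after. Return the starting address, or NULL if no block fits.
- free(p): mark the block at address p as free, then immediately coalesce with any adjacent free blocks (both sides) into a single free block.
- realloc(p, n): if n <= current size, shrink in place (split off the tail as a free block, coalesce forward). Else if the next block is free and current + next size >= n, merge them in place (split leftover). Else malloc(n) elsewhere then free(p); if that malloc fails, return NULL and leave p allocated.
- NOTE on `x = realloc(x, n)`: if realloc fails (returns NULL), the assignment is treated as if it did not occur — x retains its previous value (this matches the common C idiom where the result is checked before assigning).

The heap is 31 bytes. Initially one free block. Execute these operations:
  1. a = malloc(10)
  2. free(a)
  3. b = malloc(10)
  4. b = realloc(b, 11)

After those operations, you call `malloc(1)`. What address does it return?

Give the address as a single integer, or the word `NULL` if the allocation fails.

Op 1: a = malloc(10) -> a = 0; heap: [0-9 ALLOC][10-30 FREE]
Op 2: free(a) -> (freed a); heap: [0-30 FREE]
Op 3: b = malloc(10) -> b = 0; heap: [0-9 ALLOC][10-30 FREE]
Op 4: b = realloc(b, 11) -> b = 0; heap: [0-10 ALLOC][11-30 FREE]
malloc(1): first-fit scan over [0-10 ALLOC][11-30 FREE] -> 11

Answer: 11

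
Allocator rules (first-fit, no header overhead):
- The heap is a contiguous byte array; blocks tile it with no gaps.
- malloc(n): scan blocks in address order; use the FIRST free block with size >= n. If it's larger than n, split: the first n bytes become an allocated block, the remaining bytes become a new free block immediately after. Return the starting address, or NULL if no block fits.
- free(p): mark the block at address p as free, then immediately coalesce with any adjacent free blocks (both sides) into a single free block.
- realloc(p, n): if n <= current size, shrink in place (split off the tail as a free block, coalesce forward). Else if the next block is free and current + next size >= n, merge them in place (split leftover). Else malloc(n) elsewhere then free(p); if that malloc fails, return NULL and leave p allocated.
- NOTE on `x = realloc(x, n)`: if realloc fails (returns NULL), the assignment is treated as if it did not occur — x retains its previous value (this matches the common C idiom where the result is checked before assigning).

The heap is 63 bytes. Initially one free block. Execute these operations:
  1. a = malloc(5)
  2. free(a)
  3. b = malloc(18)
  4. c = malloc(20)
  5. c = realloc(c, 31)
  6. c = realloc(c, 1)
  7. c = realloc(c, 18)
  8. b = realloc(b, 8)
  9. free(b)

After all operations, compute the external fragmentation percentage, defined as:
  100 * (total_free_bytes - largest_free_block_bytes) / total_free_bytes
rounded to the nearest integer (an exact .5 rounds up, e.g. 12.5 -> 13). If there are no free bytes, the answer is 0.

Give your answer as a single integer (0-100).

Op 1: a = malloc(5) -> a = 0; heap: [0-4 ALLOC][5-62 FREE]
Op 2: free(a) -> (freed a); heap: [0-62 FREE]
Op 3: b = malloc(18) -> b = 0; heap: [0-17 ALLOC][18-62 FREE]
Op 4: c = malloc(20) -> c = 18; heap: [0-17 ALLOC][18-37 ALLOC][38-62 FREE]
Op 5: c = realloc(c, 31) -> c = 18; heap: [0-17 ALLOC][18-48 ALLOC][49-62 FREE]
Op 6: c = realloc(c, 1) -> c = 18; heap: [0-17 ALLOC][18-18 ALLOC][19-62 FREE]
Op 7: c = realloc(c, 18) -> c = 18; heap: [0-17 ALLOC][18-35 ALLOC][36-62 FREE]
Op 8: b = realloc(b, 8) -> b = 0; heap: [0-7 ALLOC][8-17 FREE][18-35 ALLOC][36-62 FREE]
Op 9: free(b) -> (freed b); heap: [0-17 FREE][18-35 ALLOC][36-62 FREE]
Free blocks: [18 27] total_free=45 largest=27 -> 100*(45-27)/45 = 1800/45 = 40

Answer: 40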